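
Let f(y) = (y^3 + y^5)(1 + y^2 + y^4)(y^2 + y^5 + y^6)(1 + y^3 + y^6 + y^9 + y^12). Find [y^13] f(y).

(y^3 + y^5) has coefficients 0,0,0,1,0,1 for degrees 0…5.
(1 + y^2 + y^4) has coefficients 1,0,1,0,1,0,0,0,0,0,0,0,0,0 for degrees 0…13.
Multiplying by (y^2 + y^5 + y^6) gives running coefficients 0,0,1,0,1,1,2,1,1,1,1,0,0,0 for degrees 0…13.
Finally multiplying by (1 + y^3 + y^6 + y^9 + y^12), the product of all factors after the first has coefficients 0,0,1,0,1,2,2,2,3,3,3,3,3,3 for degrees 0…13.
[y^13] = 1·3 + 1·3 = 6.

6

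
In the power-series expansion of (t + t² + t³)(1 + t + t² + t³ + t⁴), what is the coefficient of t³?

3

(t + t² + t³) has coefficients 0,1,1,1 for degrees 0…3.
(1 + t + t² + t³ + t⁴) has coefficients 1,1,1,1 for degrees 0…3.
[t³] = 1·1 + 1·1 + 1·1 = 3.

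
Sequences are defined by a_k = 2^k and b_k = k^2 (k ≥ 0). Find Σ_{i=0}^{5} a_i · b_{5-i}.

This is [x^5] in the product of the two ordinary generating functions.
Σ = 1·25 + 2·16 + 4·9 + 8·4 + 16·1 + 32·0 = 141.

141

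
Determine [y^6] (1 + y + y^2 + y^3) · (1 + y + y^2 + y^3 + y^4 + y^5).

(1 + y + y^2 + y^3) has coefficients 1,1,1,1 for degrees 0…3.
(1 + y + y^2 + y^3 + y^4 + y^5) has coefficients 1,1,1,1,1,1,0 for degrees 0…6.
[y^6] = 1·0 + 1·1 + 1·1 + 1·1 = 3.

3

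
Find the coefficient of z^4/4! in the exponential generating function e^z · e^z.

16

The EGF product rule gives c_4 = Σ_{k_1+k_2=4} C(4; k_1,k_2) · ∏ g_i(k_i), where e^z gives (1)^k; e^z gives (1)^k.
g_1(k) for k = 0…4: 1, 1, 1, 1, 1.
g_2(k) for k = 0…4: 1, 1, 1, 1, 1.
c_4 = Σ_k C(4,k)·g_1(k)·g_2(4−k) = 1·1·1 + 4·1·1 + 6·1·1 + 4·1·1 + 1·1·1 = 1 + 4 + 6 + 4 + 1 = 16.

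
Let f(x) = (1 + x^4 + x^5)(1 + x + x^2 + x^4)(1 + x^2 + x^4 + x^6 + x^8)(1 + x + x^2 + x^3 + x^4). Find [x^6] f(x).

(1 + x^4 + x^5) has coefficients 1,0,0,0,1,1 for degrees 0…5.
(1 + x + x^2 + x^4) has coefficients 1,1,1,0,1,0,0 for degrees 0…6.
Multiplying by (1 + x^2 + x^4 + x^6 + x^8) gives running coefficients 1,1,2,1,3,1,3 for degrees 0…6.
Finally multiplying by (1 + x + x^2 + x^3 + x^4), the product of all factors after the first has coefficients 1,2,4,5,8,8,10 for degrees 0…6.
[x^6] = 1·10 + 1·4 + 1·2 = 16.

16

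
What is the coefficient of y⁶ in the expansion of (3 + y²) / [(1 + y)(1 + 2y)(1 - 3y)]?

The denominator gives the recurrence a_n = 7a_(n−2) + 6a_(n−3) for n ≥ 3; the numerator fixes a_0 = 3, a_1 = 0, a_2 = 22.
Iterating: 3, 0, 22, 18, 154, 258, 1186, so a_6 = 1186.

1186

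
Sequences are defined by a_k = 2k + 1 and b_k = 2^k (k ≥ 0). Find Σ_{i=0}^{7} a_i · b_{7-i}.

Write out a_i and b_{7-i} for i = 0,…,7 and sum the products.
Σ = 1·128 + 3·64 + 5·32 + 7·16 + 9·8 + 11·4 + 13·2 + 15·1 = 749.

749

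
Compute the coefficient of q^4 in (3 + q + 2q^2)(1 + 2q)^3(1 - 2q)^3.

(3 + q + 2q^2) has coefficients 3,1,2 for degrees 0…2.
(1 + 2q)^3 has coefficients 1,6,12,8,0 for degrees 0…4.
Finally multiplying by (1 - 2q)^3, the product of all factors after the first has coefficients 1,0,-12,0,48 for degrees 0…4.
[q^4] = 3·48 + 1·0 + 2·(-12) = 120.

120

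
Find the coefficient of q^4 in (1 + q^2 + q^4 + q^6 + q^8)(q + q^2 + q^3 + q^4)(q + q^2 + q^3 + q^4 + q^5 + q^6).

(1 + q^2 + q^4 + q^6 + q^8) has coefficients 1,0,1,0,1 for degrees 0…4.
(q + q^2 + q^3 + q^4) has coefficients 0,1,1,1,1 for degrees 0…4.
Finally multiplying by (q + q^2 + q^3 + q^4 + q^5 + q^6), the product of all factors after the first has coefficients 0,0,1,2,3 for degrees 0…4.
[q^4] = 1·3 + 1·1 + 1·0 = 4.

4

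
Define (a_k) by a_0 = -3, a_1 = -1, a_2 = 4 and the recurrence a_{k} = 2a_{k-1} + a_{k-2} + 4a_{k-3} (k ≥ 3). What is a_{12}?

The ordinary generating function has denominator 1 - 2q - q^2 - 4q^3.
Iterating the recurrence: a_0,…,a_{12} = -3, -1, 4, -5, -10, -9, -48, -145, -374, -1085, -3124, -8829, -25122.

-25122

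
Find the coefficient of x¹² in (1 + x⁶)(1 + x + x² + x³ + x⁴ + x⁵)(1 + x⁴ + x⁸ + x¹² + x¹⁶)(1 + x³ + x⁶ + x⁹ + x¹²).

(1 + x⁶) has coefficients 1,0,0,0,0,0,1 for degrees 0…6.
(1 + x + x² + x³ + x⁴ + x⁵) has coefficients 1,1,1,1,1,1,0,0,0,0,0,0,0 for degrees 0…12.
Multiplying by (1 + x⁴ + x⁸ + x¹² + x¹⁶) gives running coefficients 1,1,1,1,2,2,1,1,2,2,1,1,2 for degrees 0…12.
Finally multiplying by (1 + x³ + x⁶ + x⁹ + x¹²), the product of all factors after the first has coefficients 1,1,1,2,3,3,3,4,5,5,5,6,7 for degrees 0…12.
[x¹²] = 1·7 + 1·3 = 10.

10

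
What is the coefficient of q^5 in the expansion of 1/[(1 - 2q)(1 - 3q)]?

Partial fractions give a closed form: a_n = (-2)·2^n + (3)·3^n.
At n = 5: a_5 = 665.

665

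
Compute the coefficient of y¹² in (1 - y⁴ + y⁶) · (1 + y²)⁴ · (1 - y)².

(1 - y⁴ + y⁶) has coefficients 1,0,0,0,-1,0,1 for degrees 0…6.
(1 + y²)⁴ has coefficients 1,0,4,0,6,0,4,0,1,0,0,0,0 for degrees 0…12.
Finally multiplying by (1 - y)², the product of all factors after the first has coefficients 1,-2,5,-8,10,-12,10,-8,5,-2,1,0,0 for degrees 0…12.
[y¹²] = 1·0 − 1·5 + 1·10 = 5.

5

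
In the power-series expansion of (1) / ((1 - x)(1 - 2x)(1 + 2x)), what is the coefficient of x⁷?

The denominator gives the recurrence a_n = a_(n−1) + 4a_(n−2) − 4a_(n−3) for n ≥ 3; the numerator fixes a_0 = 1, a_1 = 1, a_2 = 5.
Iterating: 1, 1, 5, 5, 21, 21, 85, 85, so a_7 = 85.

85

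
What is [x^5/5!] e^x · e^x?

The EGF product rule gives c_5 = Σ_{k_1+k_2=5} C(5; k_1,k_2) · ∏ g_i(k_i), where e^x gives (1)^k; e^x gives (1)^k.
g_1(k) for k = 0…5: 1, 1, 1, 1, 1, 1.
g_2(k) for k = 0…5: 1, 1, 1, 1, 1, 1.
c_5 = Σ_k C(5,k)·g_1(k)·g_2(5−k) = 1·1·1 + 5·1·1 + 10·1·1 + 10·1·1 + 5·1·1 + 1·1·1 = 1 + 5 + 10 + 10 + 5 + 1 = 32.

32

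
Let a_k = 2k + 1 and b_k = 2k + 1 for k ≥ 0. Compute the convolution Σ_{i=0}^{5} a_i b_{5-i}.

Write out a_i and b_{5-i} for i = 0,…,5 and sum the products.
Σ = 1·11 + 3·9 + 5·7 + 7·5 + 9·3 + 11·1 = 146.

146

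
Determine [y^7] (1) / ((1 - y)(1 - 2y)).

255

The denominator gives the recurrence a_n = 3a_(n−1) − 2a_(n−2) for n ≥ 2; the numerator fixes a_0 = 1, a_1 = 3.
Iterating: 1, 3, 7, 15, 31, 63, 127, 255, so a_7 = 255.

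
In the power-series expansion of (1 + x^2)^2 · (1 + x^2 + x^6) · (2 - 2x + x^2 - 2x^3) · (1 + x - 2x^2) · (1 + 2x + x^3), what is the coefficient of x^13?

-31

(1 + x^2)^2 has coefficients 1,0,2,0,1 for degrees 0…4.
(1 + x^2 + x^6) has coefficients 1,0,1,0,0,0,1,0,0,0,0,0,0,0 for degrees 0…13.
Multiplying by (2 - 2x + x^2 - 2x^3) gives running coefficients 2,-2,3,-4,1,-2,2,-2,1,-2,0,0,0,0 for degrees 0…13.
Multiplying by (1 + x - 2x^2) gives running coefficients 2,0,-3,3,-9,7,-2,4,-5,3,-4,4,0,0 for degrees 0…13.
Finally multiplying by (1 + 2x + x^3), the product of all factors after the first has coefficients 2,4,-3,-1,-3,-14,15,-9,10,-9,6,-9,11,-4 for degrees 0…13.
[x^13] = 1·(-4) + 2·(-9) + 1·(-9) = -31.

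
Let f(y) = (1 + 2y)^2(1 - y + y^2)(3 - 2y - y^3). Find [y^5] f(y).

-9

(1 + 2y)^2 has coefficients 1,4,4 for degrees 0…2.
(1 - y + y^2) has coefficients 1,-1,1,0,0,0 for degrees 0…5.
Finally multiplying by (3 - 2y - y^3), the product of all factors after the first has coefficients 3,-5,5,-3,1,-1 for degrees 0…5.
[y^5] = 1·(-1) + 4·1 + 4·(-3) = -9.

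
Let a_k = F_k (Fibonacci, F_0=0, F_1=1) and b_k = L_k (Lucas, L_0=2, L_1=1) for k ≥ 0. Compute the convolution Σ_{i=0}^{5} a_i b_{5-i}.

The convolution is the x^5 coefficient of A(x)B(x).
Σ = 0·11 + 1·7 + 1·4 + 2·3 + 3·1 + 5·2 = 30.

30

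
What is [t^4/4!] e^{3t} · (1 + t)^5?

2541

The EGF product rule gives c_4 = Σ_{k_1+k_2=4} C(4; k_1,k_2) · ∏ g_i(k_i), where e^{3t} gives (3)^k; (1+t)^5 gives the falling factorial (5)_k.
g_1(k) for k = 0…4: 1, 3, 9, 27, 81.
g_2(k) for k = 0…4: 1, 5, 20, 60, 120.
c_4 = Σ_k C(4,k)·g_1(k)·g_2(4−k) = 1·1·120 + 4·3·60 + 6·9·20 + 4·27·5 + 1·81·1 = 120 + 720 + 1080 + 540 + 81 = 2541.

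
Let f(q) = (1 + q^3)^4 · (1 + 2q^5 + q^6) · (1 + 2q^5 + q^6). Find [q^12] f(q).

(1 + q^3)^4 has coefficients 1,0,0,4,0,0,6,0,0,4,0,0,1 for degrees 0…12.
(1 + 2q^5 + q^6) has coefficients 1,0,0,0,0,2,1,0,0,0,0,0,0 for degrees 0…12.
Finally multiplying by (1 + 2q^5 + q^6), the product of all factors after the first has coefficients 1,0,0,0,0,4,2,0,0,0,4,4,1 for degrees 0…12.
[q^12] = 1·1 + 4·0 + 6·2 + 4·0 + 1·1 = 14.

14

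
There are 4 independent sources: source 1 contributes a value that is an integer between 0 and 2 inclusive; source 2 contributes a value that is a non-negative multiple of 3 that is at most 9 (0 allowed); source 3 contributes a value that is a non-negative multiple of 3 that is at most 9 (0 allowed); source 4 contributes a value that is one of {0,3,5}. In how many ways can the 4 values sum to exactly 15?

9

The generating function for the choices is (1 + x + x^2)·(1 + x^3 + x^6 + x^9)·(1 + x^3 + x^6 + x^9)·(1 + x^3 + x^5); the count is [x^15].
(1 + x + x^2) has coefficients 1,1,1 for degrees 0…2.
(1 + x^3 + x^6 + x^9) has coefficients 1,0,0,1,0,0,1,0,0,1,0,0,0,0,0,0 for degrees 0…15.
Multiplying by (1 + x^3 + x^6 + x^9) gives running coefficients 1,0,0,2,0,0,3,0,0,4,0,0,3,0,0,2 for degrees 0…15.
Finally multiplying by (1 + x^3 + x^5), the product of all factors after the first has coefficients 1,0,0,3,0,1,5,0,2,7,0,3,7,0,4,5 for degrees 0…15.
[x^15] = 1·5 + 1·4 + 1·0 = 9.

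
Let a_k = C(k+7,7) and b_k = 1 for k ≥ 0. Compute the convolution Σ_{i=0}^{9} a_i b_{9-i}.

The convolution is the x^9 coefficient of A(x)B(x).
Σ = 1·1 + 8·1 + 36·1 + 120·1 + 330·1 + 792·1 + 1716·1 + 3432·1 + 6435·1 + 11440·1 = 24310.

24310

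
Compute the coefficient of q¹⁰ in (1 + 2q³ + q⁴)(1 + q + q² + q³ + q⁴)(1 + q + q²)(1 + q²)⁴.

(1 + 2q³ + q⁴) has coefficients 1,0,0,2,1 for degrees 0…4.
(1 + q + q² + q³ + q⁴) has coefficients 1,1,1,1,1,0,0,0,0,0,0 for degrees 0…10.
Multiplying by (1 + q + q²) gives running coefficients 1,2,3,3,3,2,1,0,0,0,0 for degrees 0…10.
Finally multiplying by (1 + q²)⁴, the product of all factors after the first has coefficients 1,2,7,11,21,26,35,34,35,26,21 for degrees 0…10.
[q¹⁰] = 1·21 + 2·34 + 1·35 = 124.

124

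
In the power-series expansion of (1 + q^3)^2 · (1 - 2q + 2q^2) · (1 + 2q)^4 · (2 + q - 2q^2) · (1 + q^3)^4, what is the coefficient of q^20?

-552

(1 + q^3)^2 has coefficients 1,0,0,2,0,0,1 for degrees 0…6.
(1 - 2q + 2q^2) has coefficients 1,-2,2,0,0,0,0,0,0,0,0,0,0,0,0,0,0,0,0,0,0 for degrees 0…20.
Multiplying by (1 + 2q)^4 gives running coefficients 1,6,10,0,0,32,32,0,0,0,0,0,0,0,0,0,0,0,0,0,0 for degrees 0…20.
Multiplying by (2 + q - 2q^2) gives running coefficients 2,13,24,-2,-20,64,96,-32,-64,0,0,0,0,0,0,0,0,0,0,0,0 for degrees 0…20.
Finally multiplying by (1 + q^3)^4, the product of all factors after the first has coefficients 2,13,24,6,32,160,100,-34,336,380,-196,224,570,-259,-104,382,-148,-192,96,-32,-64 for degrees 0…20.
[q^20] = 1·(-64) + 2·(-192) + 1·(-104) = -552.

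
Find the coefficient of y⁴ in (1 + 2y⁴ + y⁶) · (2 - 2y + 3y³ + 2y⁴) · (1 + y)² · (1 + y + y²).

11

(1 + 2y⁴ + y⁶) has coefficients 1,0,0,0,2 for degrees 0…4.
(2 - 2y + 3y³ + 2y⁴) has coefficients 2,-2,0,3,2 for degrees 0…4.
Multiplying by (1 + y)² gives running coefficients 2,2,-2,1,8 for degrees 0…4.
Finally multiplying by (1 + y + y²), the product of all factors after the first has coefficients 2,4,2,1,7 for degrees 0…4.
[y⁴] = 1·7 + 2·2 = 11.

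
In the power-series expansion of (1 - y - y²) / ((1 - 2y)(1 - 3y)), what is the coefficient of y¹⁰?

97903

The denominator gives the recurrence a_n = 5a_(n−1) − 6a_(n−2) for n ≥ 3; the numerator fixes a_0 = 1, a_1 = 4, a_2 = 13.
Iterating: 1, 4, 13, 41, 127, 389, 1183, 3581, 10807, 32549, 97903, so a_10 = 97903.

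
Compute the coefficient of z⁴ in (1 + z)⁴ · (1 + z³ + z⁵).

(1 + z)⁴ has coefficients 1,4,6,4,1 for degrees 0…4.
(1 + z³ + z⁵) has coefficients 1,0,0,1,0 for degrees 0…4.
[z⁴] = 1·0 + 4·1 + 6·0 + 4·0 + 1·1 = 5.

5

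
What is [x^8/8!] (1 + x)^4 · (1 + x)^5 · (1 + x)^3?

19958400

The EGF product rule gives c_8 = Σ_{k_1+k_2+k_3=8} C(8; k_1,k_2,k_3) · ∏ g_i(k_i), where (1+x)^4 gives the falling factorial (4)_k; (1+x)^5 gives the falling factorial (5)_k; (1+x)^3 gives the falling factorial (3)_k.
g_1(k) for k = 0…8: 1, 4, 12, 24, 24, 0, 0, 0, 0.
g_2(k) for k = 0…8: 1, 5, 20, 60, 120, 120, 0, 0, 0.
g_3(k) for k = 0…8: 1, 3, 6, 6, 0, 0, 0, 0, 0.
First combine the last two factors: h(k) = Σ_j C(k,j)·g_2(j)·g_3(k−j) for k = 0…8: 1, 8, 56, 336, 1680, 6720, 20160, 40320, 40320.
c_8 = Σ_k C(8,k)·g_1(k)·h(8−k) = 1·1·40320 + 8·4·40320 + 28·12·20160 + 56·24·6720 + 70·24·1680 = 40320 + 1290240 + 6773760 + 9031680 + 2822400 = 19958400.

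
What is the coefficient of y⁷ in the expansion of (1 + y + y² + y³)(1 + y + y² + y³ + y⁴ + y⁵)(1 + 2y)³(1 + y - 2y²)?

(1 + y + y² + y³) has coefficients 1,1,1,1 for degrees 0…3.
(1 + y + y² + y³ + y⁴ + y⁵) has coefficients 1,1,1,1,1,1,0,0 for degrees 0…7.
Multiplying by (1 + 2y)³ gives running coefficients 1,7,19,27,27,27,26,20 for degrees 0…7.
Finally multiplying by (1 + y - 2y²), the product of all factors after the first has coefficients 1,8,24,32,16,0,-1,-8 for degrees 0…7.
[y⁷] = 1·(-8) + 1·(-1) + 1·0 + 1·16 = 7.

7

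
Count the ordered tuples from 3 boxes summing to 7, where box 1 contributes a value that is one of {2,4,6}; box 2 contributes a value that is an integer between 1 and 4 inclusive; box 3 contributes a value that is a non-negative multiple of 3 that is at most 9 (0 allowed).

The generating function for the choices is (q^2 + q^4 + q^6)·(q + q^2 + q^3 + q^4)·(1 + q^3 + q^6 + q^9); the count is [q^7].
(q^2 + q^4 + q^6) has coefficients 0,0,1,0,1,0,1 for degrees 0…6.
(q + q^2 + q^3 + q^4) has coefficients 0,1,1,1,1,0,0,0 for degrees 0…7.
Finally multiplying by (1 + q^3 + q^6 + q^9), the product of all factors after the first has coefficients 0,1,1,1,2,1,1,2 for degrees 0…7.
[q^7] = 1·1 + 1·1 + 1·1 = 3.

3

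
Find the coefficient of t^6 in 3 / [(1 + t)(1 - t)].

Partial fractions give a closed form: a_n = (3/2)·(-1)^n + (3/2)·1^n.
At n = 6: a_6 = 3.

3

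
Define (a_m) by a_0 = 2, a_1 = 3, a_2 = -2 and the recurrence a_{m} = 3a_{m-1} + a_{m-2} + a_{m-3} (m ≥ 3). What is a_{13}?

The ordinary generating function has denominator 1 - 3y - y^2 - y^3.
Iterating the recurrence: a_0,…,a_{13} = 2, 3, -2, -1, -2, -9, -30, -101, -342, -1157, -3914, -13241, -44794, -151537.

-151537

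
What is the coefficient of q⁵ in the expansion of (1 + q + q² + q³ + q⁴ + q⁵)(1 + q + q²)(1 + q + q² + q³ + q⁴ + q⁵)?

(1 + q + q² + q³ + q⁴ + q⁵) has coefficients 1,1,1,1,1,1 for degrees 0…5.
(1 + q + q²) has coefficients 1,1,1,0,0,0 for degrees 0…5.
Finally multiplying by (1 + q + q² + q³ + q⁴ + q⁵), the product of all factors after the first has coefficients 1,2,3,3,3,3 for degrees 0…5.
[q⁵] = 1·3 + 1·3 + 1·3 + 1·3 + 1·2 + 1·1 = 15.

15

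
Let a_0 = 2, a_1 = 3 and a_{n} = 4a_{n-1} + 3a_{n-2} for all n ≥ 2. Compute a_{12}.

81978858

The ordinary generating function has denominator 1 - 4x - 3x^2.
Iterating the recurrence: a_0,…,a_{12} = 2, 3, 18, 81, 378, 1755, 8154, 37881, 175986, 817587, 3798306, 17645985, 81978858.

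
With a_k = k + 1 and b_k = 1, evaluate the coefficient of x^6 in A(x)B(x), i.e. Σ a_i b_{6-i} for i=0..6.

28

The convolution is the x^6 coefficient of A(x)B(x).
Σ = 1·1 + 2·1 + 3·1 + 4·1 + 5·1 + 6·1 + 7·1 = 28.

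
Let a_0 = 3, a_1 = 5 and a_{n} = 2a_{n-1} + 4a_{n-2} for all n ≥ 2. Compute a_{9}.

75776

The ordinary generating function has denominator 1 - 2z - 4z^2.
Iterating the recurrence: a_0,…,a_{9} = 3, 5, 22, 64, 216, 688, 2240, 7232, 23424, 75776.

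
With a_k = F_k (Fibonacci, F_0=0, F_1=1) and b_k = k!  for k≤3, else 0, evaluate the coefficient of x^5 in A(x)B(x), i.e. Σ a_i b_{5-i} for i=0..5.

18

This is [x^5] in the product of the two ordinary generating functions.
Σ = 0·0 + 1·0 + 1·6 + 2·2 + 3·1 + 5·1 = 18.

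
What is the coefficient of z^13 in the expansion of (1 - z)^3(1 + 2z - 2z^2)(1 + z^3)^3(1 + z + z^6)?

-24

(1 - z)^3 has coefficients 1,-3,3,-1 for degrees 0…3.
(1 + 2z - 2z^2) has coefficients 1,2,-2,0,0,0,0,0,0,0,0,0,0,0 for degrees 0…13.
Multiplying by (1 + z^3)^3 gives running coefficients 1,2,-2,3,6,-6,3,6,-6,1,2,-2,0,0 for degrees 0…13.
Finally multiplying by (1 + z + z^6), the product of all factors after the first has coefficients 1,3,0,1,9,0,-2,11,-2,-2,9,-6,1,6 for degrees 0…13.
[z^13] = 1·6 − 3·1 + 3·(-6) − 1·9 = -24.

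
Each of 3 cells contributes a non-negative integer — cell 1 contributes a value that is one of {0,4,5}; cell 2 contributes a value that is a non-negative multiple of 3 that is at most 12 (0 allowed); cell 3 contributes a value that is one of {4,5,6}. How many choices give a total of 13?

The generating function for the choices is (1 + y^4 + y^5)·(1 + y^3 + y^6 + y^9 + y^12)·(y^4 + y^5 + y^6); the count is [y^13].
(1 + y^4 + y^5) has coefficients 1,0,0,0,1,1 for degrees 0…5.
(1 + y^3 + y^6 + y^9 + y^12) has coefficients 1,0,0,1,0,0,1,0,0,1,0,0,1,0 for degrees 0…13.
Finally multiplying by (y^4 + y^5 + y^6), the product of all factors after the first has coefficients 0,0,0,0,1,1,1,1,1,1,1,1,1,1 for degrees 0…13.
[y^13] = 1·1 + 1·1 + 1·1 = 3.

3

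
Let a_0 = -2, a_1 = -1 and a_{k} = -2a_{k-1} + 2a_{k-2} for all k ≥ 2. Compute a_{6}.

The ordinary generating function has denominator 1 + 2x - 2x^2.
Iterating the recurrence: a_0,…,a_{6} = -2, -1, -2, 2, -8, 20, -56.

-56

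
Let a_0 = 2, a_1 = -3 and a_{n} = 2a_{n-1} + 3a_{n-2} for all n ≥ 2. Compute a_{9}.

The ordinary generating function has denominator 1 - 2q - 3q^2.
Iterating the recurrence: a_0,…,a_{9} = 2, -3, 0, -9, -18, -63, -180, -549, -1638, -4923.

-4923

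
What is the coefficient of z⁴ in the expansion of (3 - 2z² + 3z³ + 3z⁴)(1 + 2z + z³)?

(3 - 2z² + 3z³ + 3z⁴) has coefficients 3,0,-2,3,3 for degrees 0…4.
(1 + 2z + z³) has coefficients 1,2,0,1,0 for degrees 0…4.
[z⁴] = 3·0 − 2·0 + 3·2 + 3·1 = 9.

9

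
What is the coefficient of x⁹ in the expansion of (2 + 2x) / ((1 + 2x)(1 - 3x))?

31288

The denominator gives the recurrence a_n = a_(n−1) + 6a_(n−2) for n ≥ 3; the numerator fixes a_0 = 2, a_1 = 4, a_2 = 16.
Iterating: 2, 4, 16, 40, 136, 376, 1192, 3448, 10600, 31288, so a_9 = 31288.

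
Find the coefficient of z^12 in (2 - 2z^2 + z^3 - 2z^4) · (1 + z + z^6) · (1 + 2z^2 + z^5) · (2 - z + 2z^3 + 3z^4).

-9

(2 - 2z^2 + z^3 - 2z^4) has coefficients 2,0,-2,1,-2 for degrees 0…4.
(1 + z + z^6) has coefficients 1,1,0,0,0,0,1,0,0,0,0,0,0 for degrees 0…12.
Multiplying by (1 + 2z^2 + z^5) gives running coefficients 1,1,2,2,0,1,2,0,2,0,0,1,0 for degrees 0…12.
Finally multiplying by (2 - z + 2z^3 + 3z^4), the product of all factors after the first has coefficients 2,1,3,4,3,9,13,4,6,5,6,6,5 for degrees 0…12.
[z^12] = 2·5 − 2·6 + 1·5 − 2·6 = -9.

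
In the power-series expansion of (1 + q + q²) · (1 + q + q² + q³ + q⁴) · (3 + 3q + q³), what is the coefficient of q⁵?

(1 + q + q²) has coefficients 1,1,1 for degrees 0…2.
(1 + q + q² + q³ + q⁴) has coefficients 1,1,1,1,1,0 for degrees 0…5.
Finally multiplying by (3 + 3q + q³), the product of all factors after the first has coefficients 3,6,6,7,7,4 for degrees 0…5.
[q⁵] = 1·4 + 1·7 + 1·7 = 18.

18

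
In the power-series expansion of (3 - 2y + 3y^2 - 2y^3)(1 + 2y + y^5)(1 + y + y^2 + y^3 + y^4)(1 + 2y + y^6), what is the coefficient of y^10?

9

(3 - 2y + 3y^2 - 2y^3) has coefficients 3,-2,3,-2 for degrees 0…3.
(1 + 2y + y^5) has coefficients 1,2,0,0,0,1,0,0,0,0,0 for degrees 0…10.
Multiplying by (1 + y + y^2 + y^3 + y^4) gives running coefficients 1,3,3,3,3,3,1,1,1,1,0 for degrees 0…10.
Finally multiplying by (1 + 2y + y^6), the product of all factors after the first has coefficients 1,5,9,9,9,9,8,6,6,6,5 for degrees 0…10.
[y^10] = 3·5 − 2·6 + 3·6 − 2·6 = 9.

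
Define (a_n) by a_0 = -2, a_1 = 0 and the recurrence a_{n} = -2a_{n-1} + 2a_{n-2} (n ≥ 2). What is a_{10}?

-9792

The ordinary generating function has denominator 1 + 2t - 2t^2.
Iterating the recurrence: a_0,…,a_{10} = -2, 0, -4, 8, -24, 64, -176, 480, -1312, 3584, -9792.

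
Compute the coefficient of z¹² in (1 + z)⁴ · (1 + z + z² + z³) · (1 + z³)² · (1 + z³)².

(1 + z)⁴ has coefficients 1,4,6,4,1 for degrees 0…4.
(1 + z + z² + z³) has coefficients 1,1,1,1,0,0,0,0,0,0,0,0,0 for degrees 0…12.
Multiplying by (1 + z³)² gives running coefficients 1,1,1,3,2,2,3,1,1,1,0,0,0 for degrees 0…12.
Finally multiplying by (1 + z³)², the product of all factors after the first has coefficients 1,1,1,5,4,4,10,6,6,10,4,4,5 for degrees 0…12.
[z¹²] = 1·5 + 4·4 + 6·4 + 4·10 + 1·6 = 91.

91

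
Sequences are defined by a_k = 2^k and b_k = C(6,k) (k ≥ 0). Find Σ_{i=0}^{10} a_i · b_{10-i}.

11664

This is [x^10] in the product of the two ordinary generating functions.
Σ = 1·0 + 2·0 + 4·0 + 8·0 + 16·1 + 32·6 + 64·15 + 128·20 + 256·15 + 512·6 + 1024·1 = 11664.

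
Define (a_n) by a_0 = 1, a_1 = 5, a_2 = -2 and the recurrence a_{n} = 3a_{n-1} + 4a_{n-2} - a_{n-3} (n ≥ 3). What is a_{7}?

1963

The ordinary generating function has denominator 1 - 3y - 4y^2 + y^3.
Iterating the recurrence: a_0,…,a_{7} = 1, 5, -2, 13, 26, 132, 487, 1963.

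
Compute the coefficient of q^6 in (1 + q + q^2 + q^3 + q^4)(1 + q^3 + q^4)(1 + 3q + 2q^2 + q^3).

16

(1 + q + q^2 + q^3 + q^4) has coefficients 1,1,1,1,1 for degrees 0…4.
(1 + q^3 + q^4) has coefficients 1,0,0,1,1,0,0 for degrees 0…6.
Finally multiplying by (1 + 3q + 2q^2 + q^3), the product of all factors after the first has coefficients 1,3,2,2,4,5,3 for degrees 0…6.
[q^6] = 1·3 + 1·5 + 1·4 + 1·2 + 1·2 = 16.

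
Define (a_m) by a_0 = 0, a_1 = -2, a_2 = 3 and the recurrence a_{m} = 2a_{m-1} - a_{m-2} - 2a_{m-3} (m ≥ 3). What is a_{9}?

-228

The ordinary generating function has denominator 1 - 2z + z^2 + 2z^3.
Iterating the recurrence: a_0,…,a_{9} = 0, -2, 3, 8, 17, 20, 7, -40, -127, -228.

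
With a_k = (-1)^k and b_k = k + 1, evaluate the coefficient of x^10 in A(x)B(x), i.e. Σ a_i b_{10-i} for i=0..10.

6

Write out a_i and b_{10-i} for i = 0,…,10 and sum the products.
Σ = 1·11 − 1·10 + 1·9 − 1·8 + 1·7 − 1·6 + 1·5 − 1·4 + 1·3 − 1·2 + 1·1 = 6.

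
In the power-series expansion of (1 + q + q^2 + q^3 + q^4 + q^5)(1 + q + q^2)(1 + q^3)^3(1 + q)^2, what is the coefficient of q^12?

47

(1 + q + q^2 + q^3 + q^4 + q^5) has coefficients 1,1,1,1,1,1 for degrees 0…5.
(1 + q + q^2) has coefficients 1,1,1,0,0,0,0,0,0,0,0,0,0 for degrees 0…12.
Multiplying by (1 + q^3)^3 gives running coefficients 1,1,1,3,3,3,3,3,3,1,1,1,0 for degrees 0…12.
Finally multiplying by (1 + q)^2, the product of all factors after the first has coefficients 1,3,4,6,10,12,12,12,12,10,6,4,3 for degrees 0…12.
[q^12] = 1·3 + 1·4 + 1·6 + 1·10 + 1·12 + 1·12 = 47.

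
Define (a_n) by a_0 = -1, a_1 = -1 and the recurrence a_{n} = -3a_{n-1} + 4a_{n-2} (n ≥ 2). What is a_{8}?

The ordinary generating function has denominator 1 + 3q - 4q^2.
Iterating the recurrence: a_0,…,a_{8} = -1, -1, -1, -1, -1, -1, -1, -1, -1.

-1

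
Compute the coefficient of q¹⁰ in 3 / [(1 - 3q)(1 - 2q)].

Partial fractions give a closed form: a_n = (9)·3^n + (-6)·2^n.
At n = 10: a_10 = 525297.

525297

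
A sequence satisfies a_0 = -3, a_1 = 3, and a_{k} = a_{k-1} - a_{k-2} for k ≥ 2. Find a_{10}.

The ordinary generating function has denominator 1 - t + t^2.
Iterating the recurrence: a_0,…,a_{10} = -3, 3, 6, 3, -3, -6, -3, 3, 6, 3, -3.

-3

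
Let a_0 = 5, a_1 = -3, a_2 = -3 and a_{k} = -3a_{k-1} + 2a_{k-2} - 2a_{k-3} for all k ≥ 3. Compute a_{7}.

The ordinary generating function has denominator 1 + 3q - 2q^2 + 2q^3.
Iterating the recurrence: a_0,…,a_{7} = 5, -3, -3, -7, 21, -71, 269, -991.

-991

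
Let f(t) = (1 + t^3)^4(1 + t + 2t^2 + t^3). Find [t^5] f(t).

(1 + t^3)^4 has coefficients 1,0,0,4,0,0 for degrees 0…5.
(1 + t + 2t^2 + t^3) has coefficients 1,1,2,1,0,0 for degrees 0…5.
[t^5] = 1·0 + 4·2 = 8.

8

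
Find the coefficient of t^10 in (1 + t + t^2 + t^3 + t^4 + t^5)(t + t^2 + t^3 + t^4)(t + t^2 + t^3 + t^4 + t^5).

(1 + t + t^2 + t^3 + t^4 + t^5) has coefficients 1,1,1,1,1,1 for degrees 0…5.
(t + t^2 + t^3 + t^4) has coefficients 0,1,1,1,1,0,0,0,0,0,0 for degrees 0…10.
Finally multiplying by (t + t^2 + t^3 + t^4 + t^5), the product of all factors after the first has coefficients 0,0,1,2,3,4,4,3,2,1,0 for degrees 0…10.
[t^10] = 1·0 + 1·1 + 1·2 + 1·3 + 1·4 + 1·4 = 14.

14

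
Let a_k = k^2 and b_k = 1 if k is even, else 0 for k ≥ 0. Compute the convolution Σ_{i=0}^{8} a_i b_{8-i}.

120

This is [x^8] in the product of the two ordinary generating functions.
Σ = 0·1 + 1·0 + 4·1 + 9·0 + 16·1 + 25·0 + 36·1 + 49·0 + 64·1 = 120.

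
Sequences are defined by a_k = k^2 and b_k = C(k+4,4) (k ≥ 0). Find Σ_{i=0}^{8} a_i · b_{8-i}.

5148

The convolution is the x^8 coefficient of A(x)B(x).
Σ = 0·495 + 1·330 + 4·210 + 9·126 + 16·70 + 25·35 + 36·15 + 49·5 + 64·1 = 5148.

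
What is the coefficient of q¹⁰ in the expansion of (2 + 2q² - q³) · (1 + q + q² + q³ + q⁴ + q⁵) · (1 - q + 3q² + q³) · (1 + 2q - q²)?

4

(2 + 2q² - q³) has coefficients 2,0,2,-1 for degrees 0…3.
(1 + q + q² + q³ + q⁴ + q⁵) has coefficients 1,1,1,1,1,1,0,0,0,0,0 for degrees 0…10.
Multiplying by (1 - q + 3q² + q³) gives running coefficients 1,0,3,4,4,4,3,4,1,0,0 for degrees 0…10.
Finally multiplying by (1 + 2q - q²), the product of all factors after the first has coefficients 1,2,2,10,9,8,7,6,6,-2,-1 for degrees 0…10.
[q¹⁰] = 2·(-1) + 2·6 − 1·6 = 4.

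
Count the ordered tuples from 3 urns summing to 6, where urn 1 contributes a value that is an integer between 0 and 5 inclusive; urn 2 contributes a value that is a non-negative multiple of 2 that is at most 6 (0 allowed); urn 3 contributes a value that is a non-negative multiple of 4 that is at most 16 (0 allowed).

The generating function for the choices is (1 + t + t^2 + t^3 + t^4 + t^5)·(1 + t^2 + t^4 + t^6)·(1 + t^4 + t^8 + t^12 + t^16); the count is [t^6].
(1 + t + t^2 + t^3 + t^4 + t^5) has coefficients 1,1,1,1,1,1 for degrees 0…5.
(1 + t^2 + t^4 + t^6) has coefficients 1,0,1,0,1,0,1 for degrees 0…6.
Finally multiplying by (1 + t^4 + t^8 + t^12 + t^16), the product of all factors after the first has coefficients 1,0,1,0,2,0,2 for degrees 0…6.
[t^6] = 1·2 + 1·0 + 1·2 + 1·0 + 1·1 + 1·0 = 5.

5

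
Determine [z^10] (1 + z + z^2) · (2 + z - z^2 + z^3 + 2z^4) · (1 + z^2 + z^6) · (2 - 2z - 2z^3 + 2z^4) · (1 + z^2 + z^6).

(1 + z + z^2) has coefficients 1,1,1 for degrees 0…2.
(2 + z - z^2 + z^3 + 2z^4) has coefficients 2,1,-1,1,2,0,0,0,0,0,0 for degrees 0…10.
Multiplying by (1 + z^2 + z^6) gives running coefficients 2,1,1,2,1,1,4,1,-1,1,2 for degrees 0…10.
Multiplying by (2 - 2z - 2z^3 + 2z^4) gives running coefficients 4,-2,0,-2,0,0,4,-4,-4,-2,8 for degrees 0…10.
Finally multiplying by (1 + z^2 + z^6), the product of all factors after the first has coefficients 4,-2,4,-4,0,-2,8,-6,0,-8,4 for degrees 0…10.
[z^10] = 1·4 + 1·(-8) + 1·0 = -4.

-4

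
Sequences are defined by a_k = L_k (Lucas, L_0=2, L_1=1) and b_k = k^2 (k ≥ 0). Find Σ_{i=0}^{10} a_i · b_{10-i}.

2009

This is [x^10] in the product of the two ordinary generating functions.
Σ = 2·100 + 1·81 + 3·64 + 4·49 + 7·36 + 11·25 + 18·16 + 29·9 + 47·4 + 76·1 + 123·0 = 2009.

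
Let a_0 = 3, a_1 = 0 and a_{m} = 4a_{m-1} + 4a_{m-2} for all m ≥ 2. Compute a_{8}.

129792

The ordinary generating function has denominator 1 - 4y - 4y^2.
Iterating the recurrence: a_0,…,a_{8} = 3, 0, 12, 48, 240, 1152, 5568, 26880, 129792.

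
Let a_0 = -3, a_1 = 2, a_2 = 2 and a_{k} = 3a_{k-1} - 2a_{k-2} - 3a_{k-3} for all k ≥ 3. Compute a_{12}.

-4213

The ordinary generating function has denominator 1 - 3q + 2q^2 + 3q^3.
Iterating the recurrence: a_0,…,a_{12} = -3, 2, 2, 11, 23, 41, 44, -19, -268, -898, -2101, -3703, -4213.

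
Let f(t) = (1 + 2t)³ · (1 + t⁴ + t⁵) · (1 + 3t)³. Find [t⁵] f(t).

556

(1 + 2t)³ has coefficients 1,6,12,8 for degrees 0…3.
(1 + t⁴ + t⁵) has coefficients 1,0,0,0,1,1 for degrees 0…5.
Finally multiplying by (1 + 3t)³, the product of all factors after the first has coefficients 1,9,27,27,1,10 for degrees 0…5.
[t⁵] = 1·10 + 6·1 + 12·27 + 8·27 = 556.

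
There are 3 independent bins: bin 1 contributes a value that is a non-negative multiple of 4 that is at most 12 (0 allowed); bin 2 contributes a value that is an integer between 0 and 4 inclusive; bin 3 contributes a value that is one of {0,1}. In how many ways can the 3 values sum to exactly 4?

3

The generating function for the choices is (1 + z^4 + z^8 + z^12)·(1 + z + z^2 + z^3 + z^4)·(1 + z); the count is [z^4].
(1 + z^4 + z^8 + z^12) has coefficients 1,0,0,0,1 for degrees 0…4.
(1 + z + z^2 + z^3 + z^4) has coefficients 1,1,1,1,1 for degrees 0…4.
Finally multiplying by (1 + z), the product of all factors after the first has coefficients 1,2,2,2,2 for degrees 0…4.
[z^4] = 1·2 + 1·1 = 3.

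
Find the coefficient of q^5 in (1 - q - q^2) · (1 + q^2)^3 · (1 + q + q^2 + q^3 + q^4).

(1 - q - q^2) has coefficients 1,-1,-1 for degrees 0…2.
(1 + q^2)^3 has coefficients 1,0,3,0,3,0 for degrees 0…5.
Finally multiplying by (1 + q + q^2 + q^3 + q^4), the product of all factors after the first has coefficients 1,1,4,4,7,6 for degrees 0…5.
[q^5] = 1·6 − 1·7 − 1·4 = -5.

-5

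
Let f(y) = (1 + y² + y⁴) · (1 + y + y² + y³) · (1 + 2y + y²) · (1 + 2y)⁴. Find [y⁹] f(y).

(1 + y² + y⁴) has coefficients 1,0,1,0,1 for degrees 0…4.
(1 + y + y² + y³) has coefficients 1,1,1,1,0,0,0,0,0,0 for degrees 0…9.
Multiplying by (1 + 2y + y²) gives running coefficients 1,3,4,4,3,1,0,0,0,0 for degrees 0…9.
Finally multiplying by (1 + 2y)⁴, the product of all factors after the first has coefficients 1,11,52,140,243,297,272,184,80,16 for degrees 0…9.
[y⁹] = 1·16 + 1·184 + 1·297 = 497.

497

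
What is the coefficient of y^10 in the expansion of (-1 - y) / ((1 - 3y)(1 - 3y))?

The denominator gives the recurrence a_n = 6a_(n−1) − 9a_(n−2) for n ≥ 3; the numerator fixes a_0 = -1, a_1 = -7, a_2 = -33.
Iterating: -1, -7, -33, -135, -513, -1863, -6561, -22599, -76545, -255879, -846369, so a_10 = -846369.

-846369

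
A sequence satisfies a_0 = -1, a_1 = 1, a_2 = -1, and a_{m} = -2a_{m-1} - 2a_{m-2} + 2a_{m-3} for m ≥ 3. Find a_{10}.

-64

The ordinary generating function has denominator 1 + 2q + 2q^2 - 2q^3.
Iterating the recurrence: a_0,…,a_{10} = -1, 1, -1, -2, 8, -14, 8, 28, -100, 160, -64.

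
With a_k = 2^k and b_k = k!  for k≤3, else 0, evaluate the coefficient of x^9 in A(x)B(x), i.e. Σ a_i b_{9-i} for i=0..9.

The convolution is the t^9 coefficient of A(t)B(t).
Σ = 1·0 + 2·0 + 4·0 + 8·0 + 16·0 + 32·0 + 64·6 + 128·2 + 256·1 + 512·1 = 1408.

1408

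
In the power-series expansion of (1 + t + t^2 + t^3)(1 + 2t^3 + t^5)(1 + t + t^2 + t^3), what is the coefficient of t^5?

9

(1 + t + t^2 + t^3) has coefficients 1,1,1,1 for degrees 0…3.
(1 + 2t^3 + t^5) has coefficients 1,0,0,2,0,1 for degrees 0…5.
Finally multiplying by (1 + t + t^2 + t^3), the product of all factors after the first has coefficients 1,1,1,3,2,3 for degrees 0…5.
[t^5] = 1·3 + 1·2 + 1·3 + 1·1 = 9.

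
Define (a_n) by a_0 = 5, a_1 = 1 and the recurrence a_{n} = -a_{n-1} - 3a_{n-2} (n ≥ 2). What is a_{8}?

The ordinary generating function has denominator 1 + y + 3y^2.
Iterating the recurrence: a_0,…,a_{8} = 5, 1, -16, 13, 35, -74, -31, 253, -160.

-160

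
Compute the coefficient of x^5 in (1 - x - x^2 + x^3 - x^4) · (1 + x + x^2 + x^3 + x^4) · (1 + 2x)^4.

(1 - x - x^2 + x^3 - x^4) has coefficients 1,-1,-1,1,-1 for degrees 0…4.
(1 + x + x^2 + x^3 + x^4) has coefficients 1,1,1,1,1,0 for degrees 0…5.
Finally multiplying by (1 + 2x)^4, the product of all factors after the first has coefficients 1,9,33,65,81,80 for degrees 0…5.
[x^5] = 1·80 − 1·81 − 1·65 + 1·33 − 1·9 = -42.

-42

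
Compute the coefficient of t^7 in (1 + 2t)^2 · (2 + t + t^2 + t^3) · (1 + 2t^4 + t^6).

(1 + 2t)^2 has coefficients 1,4,4 for degrees 0…2.
(2 + t + t^2 + t^3) has coefficients 2,1,1,1,0,0,0,0 for degrees 0…7.
Finally multiplying by (1 + 2t^4 + t^6), the product of all factors after the first has coefficients 2,1,1,1,4,2,4,3 for degrees 0…7.
[t^7] = 1·3 + 4·4 + 4·2 = 27.

27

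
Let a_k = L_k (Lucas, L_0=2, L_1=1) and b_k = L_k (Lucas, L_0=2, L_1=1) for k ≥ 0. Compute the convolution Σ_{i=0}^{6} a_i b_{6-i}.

This is [x^6] in the product of the two ordinary generating functions.
Σ = 2·18 + 1·11 + 3·7 + 4·4 + 7·3 + 11·1 + 18·2 = 152.

152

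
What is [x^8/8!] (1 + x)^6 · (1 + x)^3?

The EGF product rule gives c_8 = Σ_{k_1+k_2=8} C(8; k_1,k_2) · ∏ g_i(k_i), where (1+x)^6 gives the falling factorial (6)_k; (1+x)^3 gives the falling factorial (3)_k.
g_1(k) for k = 0…8: 1, 6, 30, 120, 360, 720, 720, 0, 0.
g_2(k) for k = 0…8: 1, 3, 6, 6, 0, 0, 0, 0, 0.
c_8 = Σ_k C(8,k)·g_1(k)·g_2(8−k) = 56·720·6 + 28·720·6 = 241920 + 120960 = 362880.

362880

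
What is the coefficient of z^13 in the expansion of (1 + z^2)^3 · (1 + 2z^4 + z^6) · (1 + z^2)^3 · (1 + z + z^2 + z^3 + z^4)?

(1 + z^2)^3 has coefficients 1,0,3,0,3,0,1 for degrees 0…6.
(1 + 2z^4 + z^6) has coefficients 1,0,0,0,2,0,1,0,0,0,0,0,0,0 for degrees 0…13.
Multiplying by (1 + z^2)^3 gives running coefficients 1,0,3,0,5,0,8,0,9,0,5,0,1,0 for degrees 0…13.
Finally multiplying by (1 + z + z^2 + z^3 + z^4), the product of all factors after the first has coefficients 1,1,4,4,9,8,16,13,22,17,22,14,15,6 for degrees 0…13.
[z^13] = 1·6 + 3·14 + 3·17 + 1·13 = 112.

112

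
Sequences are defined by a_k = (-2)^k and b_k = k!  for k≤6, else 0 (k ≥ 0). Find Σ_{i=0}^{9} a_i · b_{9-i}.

The convolution is the x^9 coefficient of A(x)B(x).
Σ = 1·0 − 2·0 + 4·0 − 8·720 + 16·120 − 32·24 + 64·6 − 128·2 + 256·1 − 512·1 = -4736.

-4736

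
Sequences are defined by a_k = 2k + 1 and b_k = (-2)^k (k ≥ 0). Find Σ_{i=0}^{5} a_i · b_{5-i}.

This is [x^5] in the product of the two ordinary generating functions.
Σ = 1·(-32) + 3·16 + 5·(-8) + 7·4 + 9·(-2) + 11·1 = -3.

-3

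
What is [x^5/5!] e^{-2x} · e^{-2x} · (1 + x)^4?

-224

The EGF product rule gives c_5 = Σ_{k_1+k_2+k_3=5} C(5; k_1,k_2,k_3) · ∏ g_i(k_i), where e^{-2x} gives (-2)^k; e^{-2x} gives (-2)^k; (1+x)^4 gives the falling factorial (4)_k.
g_1(k) for k = 0…5: 1, -2, 4, -8, 16, -32.
g_2(k) for k = 0…5: 1, -2, 4, -8, 16, -32.
g_3(k) for k = 0…5: 1, 4, 12, 24, 24, 0.
First combine the last two factors: h(k) = Σ_j C(k,j)·g_2(j)·g_3(k−j) for k = 0…5: 1, 2, 0, -8, 8, 48.
c_5 = Σ_k C(5,k)·g_1(k)·h(5−k) = 1·1·48 + 5·(-2)·8 + 10·4·(-8) + 5·16·2 + 1·(-32)·1 = 48 − 80 − 320 + 160 − 32 = -224.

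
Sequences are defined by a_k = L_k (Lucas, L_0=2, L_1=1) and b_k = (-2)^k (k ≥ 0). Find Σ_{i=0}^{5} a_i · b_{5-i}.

-59

This is [x^5] in the product of the two ordinary generating functions.
Σ = 2·(-32) + 1·16 + 3·(-8) + 4·4 + 7·(-2) + 11·1 = -59.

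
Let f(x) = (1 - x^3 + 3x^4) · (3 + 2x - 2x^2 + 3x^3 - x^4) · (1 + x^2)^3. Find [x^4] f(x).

9

(1 - x^3 + 3x^4) has coefficients 1,0,0,-1,3 for degrees 0…4.
(3 + 2x - 2x^2 + 3x^3 - x^4) has coefficients 3,2,-2,3,-1 for degrees 0…4.
Finally multiplying by (1 + x^2)^3, the product of all factors after the first has coefficients 3,2,7,9,2 for degrees 0…4.
[x^4] = 1·2 − 1·2 + 3·3 = 9.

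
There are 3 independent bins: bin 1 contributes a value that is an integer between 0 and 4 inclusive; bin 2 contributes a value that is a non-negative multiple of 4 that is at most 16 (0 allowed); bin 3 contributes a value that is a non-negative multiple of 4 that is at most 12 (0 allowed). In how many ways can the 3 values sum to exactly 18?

The generating function for the choices is (1 + z + z² + z³ + z⁴)·(1 + z⁴ + z⁸ + z¹² + z¹⁶)·(1 + z⁴ + z⁸ + z¹²); the count is [z¹⁸].
(1 + z + z² + z³ + z⁴) has coefficients 1,1,1,1,1 for degrees 0…4.
(1 + z⁴ + z⁸ + z¹² + z¹⁶) has coefficients 1,0,0,0,1,0,0,0,1,0,0,0,1,0,0,0,1,0,0 for degrees 0…18.
Finally multiplying by (1 + z⁴ + z⁸ + z¹²), the product of all factors after the first has coefficients 1,0,0,0,2,0,0,0,3,0,0,0,4,0,0,0,4,0,0 for degrees 0…18.
[z¹⁸] = 1·0 + 1·0 + 1·4 + 1·0 + 1·0 = 4.

4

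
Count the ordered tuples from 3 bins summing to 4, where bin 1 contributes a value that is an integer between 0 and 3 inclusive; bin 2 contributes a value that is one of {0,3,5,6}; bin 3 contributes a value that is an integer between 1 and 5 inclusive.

The generating function for the choices is (1 + t + t² + t³)·(1 + t³ + t⁵ + t⁶)·(t + t² + t³ + t⁴ + t⁵); the count is [t⁴].
(1 + t + t² + t³) has coefficients 1,1,1,1 for degrees 0…3.
(1 + t³ + t⁵ + t⁶) has coefficients 1,0,0,1,0 for degrees 0…4.
Finally multiplying by (t + t² + t³ + t⁴ + t⁵), the product of all factors after the first has coefficients 0,1,1,1,2 for degrees 0…4.
[t⁴] = 1·2 + 1·1 + 1·1 + 1·1 = 5.

5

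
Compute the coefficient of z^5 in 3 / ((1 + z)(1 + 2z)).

Partial fractions give a closed form: a_n = (-3)·(-1)^n + (6)·(-2)^n.
At n = 5: a_5 = -189.

-189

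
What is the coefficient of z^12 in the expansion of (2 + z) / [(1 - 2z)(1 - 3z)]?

3699607

The denominator gives the recurrence a_n = 5a_(n−1) − 6a_(n−2) for n ≥ 2; the numerator fixes a_0 = 2, a_1 = 11.
Iterating: 2, 11, 43, 149, 487, 1541, 4783, 14669, 44647, 135221, 408223, 1229789, 3699607, so a_12 = 3699607.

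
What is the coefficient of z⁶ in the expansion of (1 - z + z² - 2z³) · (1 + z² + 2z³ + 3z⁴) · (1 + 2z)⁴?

(1 - z + z² - 2z³) has coefficients 1,-1,1,-2 for degrees 0…3.
(1 + z² + 2z³ + 3z⁴) has coefficients 1,0,1,2,3,0,0 for degrees 0…6.
Finally multiplying by (1 + 2z)⁴, the product of all factors after the first has coefficients 1,8,25,42,59,104,152 for degrees 0…6.
[z⁶] = 1·152 − 1·104 + 1·59 − 2·42 = 23.

23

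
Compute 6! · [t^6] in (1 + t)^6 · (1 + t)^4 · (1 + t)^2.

The EGF product rule gives c_6 = Σ_{k_1+k_2+k_3=6} C(6; k_1,k_2,k_3) · ∏ g_i(k_i), where (1+t)^6 gives the falling factorial (6)_k; (1+t)^4 gives the falling factorial (4)_k; (1+t)^2 gives the falling factorial (2)_k.
g_1(k) for k = 0…6: 1, 6, 30, 120, 360, 720, 720.
g_2(k) for k = 0…6: 1, 4, 12, 24, 24, 0, 0.
g_3(k) for k = 0…6: 1, 2, 2, 0, 0, 0, 0.
First combine the last two factors: h(k) = Σ_j C(k,j)·g_2(j)·g_3(k−j) for k = 0…6: 1, 6, 30, 120, 360, 720, 720.
c_6 = Σ_k C(6,k)·g_1(k)·h(6−k) = 1·1·720 + 6·6·720 + 15·30·360 + 20·120·120 + 15·360·30 + 6·720·6 + 1·720·1 = 720 + 25920 + 162000 + 288000 + 162000 + 25920 + 720 = 665280.

665280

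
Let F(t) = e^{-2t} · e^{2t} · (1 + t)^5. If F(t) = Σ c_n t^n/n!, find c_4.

The EGF product rule gives c_4 = Σ_{k_1+k_2+k_3=4} C(4; k_1,k_2,k_3) · ∏ g_i(k_i), where e^{-2t} gives (-2)^k; e^{2t} gives (2)^k; (1+t)^5 gives the falling factorial (5)_k.
g_1(k) for k = 0…4: 1, -2, 4, -8, 16.
g_2(k) for k = 0…4: 1, 2, 4, 8, 16.
g_3(k) for k = 0…4: 1, 5, 20, 60, 120.
First combine the last two factors: h(k) = Σ_j C(k,j)·g_2(j)·g_3(k−j) for k = 0…4: 1, 7, 44, 248, 1256.
c_4 = Σ_k C(4,k)·g_1(k)·h(4−k) = 1·1·1256 + 4·(-2)·248 + 6·4·44 + 4·(-8)·7 + 1·16·1 = 1256 − 1984 + 1056 − 224 + 16 = 120.

120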